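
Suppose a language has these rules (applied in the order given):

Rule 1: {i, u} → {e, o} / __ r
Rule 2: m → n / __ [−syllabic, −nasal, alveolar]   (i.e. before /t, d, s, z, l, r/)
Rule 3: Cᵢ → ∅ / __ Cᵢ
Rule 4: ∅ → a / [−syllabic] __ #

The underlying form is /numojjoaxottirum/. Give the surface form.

Rule 1 (pre-rhotic lowering): /i/ is a high vowel immediately before /r/, so it lowers to [e]. /numojjoaxottirum/ → numojjoaxotterum.
Rule 2 (nasal place assimilation): no segment meets the environment; /numojjoaxotterum/ is unchanged.
Rule 3 (degemination): /jj/ is a geminate; the first /j/ deletes. /tt/ is a geminate; the first /t/ deletes. /numojjoaxotterum/ → numojoaxoterum.
Rule 4 (final a-epenthesis): the form ends in the consonant /m/, so [a] is inserted word-finally. /numojoaxoterum/ → numojoaxoteruma.

numojoaxoteruma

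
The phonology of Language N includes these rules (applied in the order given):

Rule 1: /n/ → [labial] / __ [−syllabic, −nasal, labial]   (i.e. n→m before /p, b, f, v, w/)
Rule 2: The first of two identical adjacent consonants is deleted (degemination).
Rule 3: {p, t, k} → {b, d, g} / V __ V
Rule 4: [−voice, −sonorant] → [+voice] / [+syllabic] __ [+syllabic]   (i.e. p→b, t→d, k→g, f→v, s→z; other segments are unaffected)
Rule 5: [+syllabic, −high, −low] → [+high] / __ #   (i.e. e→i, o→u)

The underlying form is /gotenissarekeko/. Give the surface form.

Rule 1 (nasal place assimilation): no segment meets the environment; /gotenissarekeko/ is unchanged.
Rule 2 (degemination): /ss/ is a geminate; the first /s/ deletes. /gotenissarekeko/ → gotenisarekeko.
Rule 3 (intervocalic voicing): /t/ is a voiceless stop between vowels /o/ and /e/, so it voices to [d]. /k/ is a voiceless stop between vowels /e/ and /e/, so it voices to [g]. /k/ is a voiceless stop between vowels /e/ and /o/, so it voices to [g]. /gotenisarekeko/ → godenisaregego.
Rule 4 (intervocalic voicing): /s/ is a voiceless obstruent between vowels /i/ and /a/, so it voices to [z]. /godenisaregego/ → godenizaregego.
Rule 5 (final vowel raising): /o/ is a mid vowel in word-final position, so it raises to [u]. /godenizaregego/ → godenizaregegu.

godenizaregegu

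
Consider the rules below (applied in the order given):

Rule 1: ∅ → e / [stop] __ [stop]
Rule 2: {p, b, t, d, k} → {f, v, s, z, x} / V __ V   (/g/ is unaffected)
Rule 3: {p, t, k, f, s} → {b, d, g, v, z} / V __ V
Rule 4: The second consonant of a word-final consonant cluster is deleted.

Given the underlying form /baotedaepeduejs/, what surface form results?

Rule 1 (stop-cluster e-epenthesis): no segment meets the environment; /baotedaepeduejs/ is unchanged.
Rule 2 (intervocalic spirantization): /t/ is a stop between vowels /o/ and /e/, so it spirantizes to the fricative [s]. /d/ is a stop between vowels /e/ and /a/, so it spirantizes to the fricative [z]. /p/ is a stop between vowels /e/ and /e/, so it spirantizes to the fricative [f]. /d/ is a stop between vowels /e/ and /u/, so it spirantizes to the fricative [z]. /baotedaepeduejs/ → baosezaefezuejs.
Rule 3 (intervocalic voicing): /s/ is a voiceless obstruent between vowels /o/ and /e/, so it voices to [z]. /f/ is a voiceless obstruent between vowels /e/ and /e/, so it voices to [v]. /baosezaefezuejs/ → baozezaevezuejs.
Rule 4 (final cluster simplification): /s/ is the second consonant of a word-final cluster /js/, so it deletes. /baozezaevezuejs/ → baozezaevezuej.

baozezaevezuej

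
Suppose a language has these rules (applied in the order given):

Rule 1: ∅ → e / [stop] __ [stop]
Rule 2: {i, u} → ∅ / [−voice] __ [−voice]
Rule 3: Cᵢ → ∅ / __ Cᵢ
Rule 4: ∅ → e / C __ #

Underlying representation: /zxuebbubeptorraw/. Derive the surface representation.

Rule 1 (stop-cluster e-epenthesis): /b/ and /b/ form a stop–stop cluster, so [e] is inserted between them. /p/ and /t/ form a stop–stop cluster, so [e] is inserted between them. /zxuebbubeptorraw/ → zxuebebubepetorraw.
Rule 2 (high vowel syncope): no segment meets the environment; /zxuebebubepetorraw/ is unchanged.
Rule 3 (degemination): /rr/ is a geminate; the first /r/ deletes. /zxuebebubepetorraw/ → zxuebebubepetoraw.
Rule 4 (final e-epenthesis): the form ends in the consonant /w/, so [e] is inserted word-finally. /zxuebebubepetoraw/ → zxuebebubepetorawe.

zxuebebubepetorawe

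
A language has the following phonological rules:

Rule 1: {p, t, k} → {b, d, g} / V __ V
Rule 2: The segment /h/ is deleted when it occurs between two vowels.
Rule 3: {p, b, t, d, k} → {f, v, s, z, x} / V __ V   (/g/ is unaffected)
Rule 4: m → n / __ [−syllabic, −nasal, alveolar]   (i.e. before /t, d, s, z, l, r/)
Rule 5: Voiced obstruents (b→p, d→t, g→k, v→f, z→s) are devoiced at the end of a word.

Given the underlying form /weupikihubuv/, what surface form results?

Rule 1 (intervocalic voicing): /p/ is a voiceless stop between vowels /u/ and /i/, so it voices to [b]. /k/ is a voiceless stop between vowels /i/ and /i/, so it voices to [g]. /weupikihubuv/ → weubigihubuv.
Rule 2 (intervocalic h-deletion): /h/ occurs between vowels /i/ and /u/, so it deletes. /weubigihubuv/ → weubigiubuv.
Rule 3 (intervocalic spirantization): /b/ is a stop between vowels /u/ and /i/, so it spirantizes to the fricative [v]. /b/ is a stop between vowels /u/ and /u/, so it spirantizes to the fricative [v]. /weubigiubuv/ → weuvigiuvuv.
Rule 4 (nasal place assimilation): no segment meets the environment; /weuvigiuvuv/ is unchanged.
Rule 5 (final devoicing): /v/ is a voiced obstruent in word-final position, so it devoices to [f]. /weuvigiuvuv/ → weuvigiuvuf.

weuvigiuvuf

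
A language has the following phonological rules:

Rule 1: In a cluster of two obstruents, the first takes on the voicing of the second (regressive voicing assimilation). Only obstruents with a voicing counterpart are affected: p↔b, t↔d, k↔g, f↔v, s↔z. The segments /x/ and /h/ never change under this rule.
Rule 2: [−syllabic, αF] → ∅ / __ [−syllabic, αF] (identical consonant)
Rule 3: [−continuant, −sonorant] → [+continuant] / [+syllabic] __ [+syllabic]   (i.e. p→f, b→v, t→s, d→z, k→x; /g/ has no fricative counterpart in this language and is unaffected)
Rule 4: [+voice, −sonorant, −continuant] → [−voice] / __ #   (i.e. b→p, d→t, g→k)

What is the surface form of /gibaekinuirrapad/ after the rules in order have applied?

Rule 1 (regressive voicing assimilation): no segment meets the environment; /gibaekinuirrapad/ is unchanged.
Rule 2 (degemination): /rr/ is a geminate; the first /r/ deletes. /gibaekinuirrapad/ → gibaekinuirapad.
Rule 3 (intervocalic spirantization): /b/ is a stop between vowels /i/ and /a/, so it spirantizes to the fricative [v]. /k/ is a stop between vowels /e/ and /i/, so it spirantizes to the fricative [x]. /p/ is a stop between vowels /a/ and /a/, so it spirantizes to the fricative [f]. /gibaekinuirapad/ → givaexinuirafad.
Rule 4 (final devoicing): /d/ is a voiced stop in word-final position, so it devoices to [t]. /givaexinuirafad/ → givaexinuirafat.

givaexinuirafat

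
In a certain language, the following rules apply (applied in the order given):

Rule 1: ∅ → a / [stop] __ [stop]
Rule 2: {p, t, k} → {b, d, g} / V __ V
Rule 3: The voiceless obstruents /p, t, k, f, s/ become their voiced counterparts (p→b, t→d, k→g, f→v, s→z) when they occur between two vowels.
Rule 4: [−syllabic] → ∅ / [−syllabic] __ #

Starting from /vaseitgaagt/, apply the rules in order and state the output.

vazeidagaagat

Rule 1 (stop-cluster a-epenthesis): /t/ and /g/ form a stop–stop cluster, so [a] is inserted between them. /g/ and /t/ form a stop–stop cluster, so [a] is inserted between them. /vaseitgaagt/ → vaseitagaagat.
Rule 2 (intervocalic voicing): /t/ is a voiceless stop between vowels /i/ and /a/, so it voices to [d]. /vaseitagaagat/ → vaseidagaagat.
Rule 3 (intervocalic voicing): /s/ is a voiceless obstruent between vowels /a/ and /e/, so it voices to [z]. /vaseidagaagat/ → vazeidagaagat.
Rule 4 (final cluster simplification): no segment meets the environment; /vazeidagaagat/ is unchanged.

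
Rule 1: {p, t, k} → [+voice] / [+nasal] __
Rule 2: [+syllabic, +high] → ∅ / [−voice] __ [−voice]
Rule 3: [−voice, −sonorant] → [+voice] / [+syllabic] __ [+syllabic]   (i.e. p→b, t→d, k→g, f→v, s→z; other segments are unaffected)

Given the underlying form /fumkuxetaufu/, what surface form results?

Rule 1 (post-nasal voicing): /k/ is a voiceless stop immediately after the nasal /m/, so it voices to [g]. /fumkuxetaufu/ → fumguxetaufu.
Rule 2 (high vowel syncope): no segment meets the environment; /fumguxetaufu/ is unchanged.
Rule 3 (intervocalic voicing): /t/ is a voiceless obstruent between vowels /e/ and /a/, so it voices to [d]. /f/ is a voiceless obstruent between vowels /u/ and /u/, so it voices to [v]. /fumguxetaufu/ → fumguxedauvu.

fumguxedauvu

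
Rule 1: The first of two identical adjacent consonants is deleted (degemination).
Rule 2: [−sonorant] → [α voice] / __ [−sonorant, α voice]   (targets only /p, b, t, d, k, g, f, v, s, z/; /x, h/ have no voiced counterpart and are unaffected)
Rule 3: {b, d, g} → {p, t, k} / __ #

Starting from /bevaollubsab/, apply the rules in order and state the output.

Rule 1 (degemination): /ll/ is a geminate; the first /l/ deletes. /bevaollubsab/ → bevaolubsab.
Rule 2 (regressive voicing assimilation): /b/ precedes the voiceless obstruent /s/, so it devoices to [p] by assimilation. /bevaolubsab/ → bevaolupsab.
Rule 3 (final devoicing): /b/ is a voiced stop in word-final position, so it devoices to [p]. /bevaolupsab/ → bevaolupsap.

bevaolupsap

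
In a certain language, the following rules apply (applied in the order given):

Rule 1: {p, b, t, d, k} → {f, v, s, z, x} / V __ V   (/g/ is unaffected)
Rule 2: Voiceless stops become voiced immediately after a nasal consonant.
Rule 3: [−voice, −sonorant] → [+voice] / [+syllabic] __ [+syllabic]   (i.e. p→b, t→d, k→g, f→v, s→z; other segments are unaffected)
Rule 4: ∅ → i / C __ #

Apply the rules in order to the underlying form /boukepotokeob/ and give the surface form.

Rule 1 (intervocalic spirantization): /k/ is a stop between vowels /u/ and /e/, so it spirantizes to the fricative [x]. /p/ is a stop between vowels /e/ and /o/, so it spirantizes to the fricative [f]. /t/ is a stop between vowels /o/ and /o/, so it spirantizes to the fricative [s]. /k/ is a stop between vowels /o/ and /e/, so it spirantizes to the fricative [x]. /boukepotokeob/ → bouxefosoxeob.
Rule 2 (post-nasal voicing): no segment meets the environment; /bouxefosoxeob/ is unchanged.
Rule 3 (intervocalic voicing): /f/ is a voiceless obstruent between vowels /e/ and /o/, so it voices to [v]. /s/ is a voiceless obstruent between vowels /o/ and /o/, so it voices to [z]. /bouxefosoxeob/ → bouxevozoxeob.
Rule 4 (final i-epenthesis): the form ends in the consonant /b/, so [i] is inserted word-finally. /bouxevozoxeob/ → bouxevozoxeobi.

bouxevozoxeobi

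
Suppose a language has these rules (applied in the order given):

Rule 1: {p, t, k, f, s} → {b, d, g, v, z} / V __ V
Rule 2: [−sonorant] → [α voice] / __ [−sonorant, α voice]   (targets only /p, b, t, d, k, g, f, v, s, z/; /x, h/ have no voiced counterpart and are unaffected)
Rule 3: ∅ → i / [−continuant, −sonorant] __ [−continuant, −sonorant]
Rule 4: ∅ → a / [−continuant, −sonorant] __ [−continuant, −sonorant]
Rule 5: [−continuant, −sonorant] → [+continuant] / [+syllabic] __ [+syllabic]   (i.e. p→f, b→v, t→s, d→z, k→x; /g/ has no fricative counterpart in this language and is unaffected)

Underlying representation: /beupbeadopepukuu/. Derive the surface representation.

beuviveazovevuguu

Rule 1 (intervocalic voicing): /p/ is a voiceless obstruent between vowels /o/ and /e/, so it voices to [b]. /p/ is a voiceless obstruent between vowels /e/ and /u/, so it voices to [b]. /k/ is a voiceless obstruent between vowels /u/ and /u/, so it voices to [g]. /beupbeadopepukuu/ → beupbeadobebuguu.
Rule 2 (regressive voicing assimilation): /p/ precedes the voiced obstruent /b/, so it voices to [b] by assimilation. /beupbeadobebuguu/ → beubbeadobebuguu.
Rule 3 (stop-cluster i-epenthesis): /b/ and /b/ form a stop–stop cluster, so [i] is inserted between them. /beubbeadobebuguu/ → beubibeadobebuguu.
Rule 4 (stop-cluster a-epenthesis): no segment meets the environment; /beubibeadobebuguu/ is unchanged.
Rule 5 (intervocalic spirantization): /b/ is a stop between vowels /u/ and /i/, so it spirantizes to the fricative [v]. /b/ is a stop between vowels /i/ and /e/, so it spirantizes to the fricative [v]. /d/ is a stop between vowels /a/ and /o/, so it spirantizes to the fricative [z]. /b/ is a stop between vowels /o/ and /e/, so it spirantizes to the fricative [v]. /b/ is a stop between vowels /e/ and /u/, so it spirantizes to the fricative [v]. /beubibeadobebuguu/ → beuviveazovevuguu.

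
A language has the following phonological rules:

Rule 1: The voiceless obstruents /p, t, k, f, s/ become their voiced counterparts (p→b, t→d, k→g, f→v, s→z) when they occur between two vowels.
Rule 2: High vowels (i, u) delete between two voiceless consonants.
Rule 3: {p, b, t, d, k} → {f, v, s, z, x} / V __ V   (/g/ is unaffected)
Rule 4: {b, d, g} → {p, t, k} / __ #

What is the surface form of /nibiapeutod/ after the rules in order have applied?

niviaveuzot

Rule 1 (intervocalic voicing): /p/ is a voiceless obstruent between vowels /a/ and /e/, so it voices to [b]. /t/ is a voiceless obstruent between vowels /u/ and /o/, so it voices to [d]. /nibiapeutod/ → nibiabeudod.
Rule 2 (high vowel syncope): no segment meets the environment; /nibiabeudod/ is unchanged.
Rule 3 (intervocalic spirantization): /b/ is a stop between vowels /i/ and /i/, so it spirantizes to the fricative [v]. /b/ is a stop between vowels /a/ and /e/, so it spirantizes to the fricative [v]. /d/ is a stop between vowels /u/ and /o/, so it spirantizes to the fricative [z]. /nibiabeudod/ → niviaveuzod.
Rule 4 (final devoicing): /d/ is a voiced stop in word-final position, so it devoices to [t]. /niviaveuzod/ → niviaveuzot.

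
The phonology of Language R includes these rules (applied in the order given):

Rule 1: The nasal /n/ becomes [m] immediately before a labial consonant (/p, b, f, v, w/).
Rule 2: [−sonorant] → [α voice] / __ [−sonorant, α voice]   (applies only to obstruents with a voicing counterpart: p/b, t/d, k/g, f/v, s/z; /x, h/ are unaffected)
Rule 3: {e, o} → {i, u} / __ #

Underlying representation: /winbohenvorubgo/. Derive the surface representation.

Rule 1 (nasal place assimilation): /n/ precedes the labial consonant /b/, so it assimilates in place to [m]. /n/ precedes the labial consonant /v/, so it assimilates in place to [m]. /winbohenvorubgo/ → wimbohemvorubgo.
Rule 2 (regressive voicing assimilation): no segment meets the environment; /wimbohemvorubgo/ is unchanged.
Rule 3 (final vowel raising): /o/ is a mid vowel in word-final position, so it raises to [u]. /wimbohemvorubgo/ → wimbohemvorubgu.

wimbohemvorubgu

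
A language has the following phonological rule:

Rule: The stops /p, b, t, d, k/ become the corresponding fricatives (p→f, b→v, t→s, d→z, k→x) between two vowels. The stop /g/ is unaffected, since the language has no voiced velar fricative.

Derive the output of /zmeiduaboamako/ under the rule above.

/d/ is a stop between vowels /i/ and /u/, so it spirantizes to the fricative [z].
/b/ is a stop between vowels /a/ and /o/, so it spirantizes to the fricative [v].
/k/ is a stop between vowels /a/ and /o/, so it spirantizes to the fricative [x].
Surface form: [zmeizuavoamaxo].

zmeizuavoamaxo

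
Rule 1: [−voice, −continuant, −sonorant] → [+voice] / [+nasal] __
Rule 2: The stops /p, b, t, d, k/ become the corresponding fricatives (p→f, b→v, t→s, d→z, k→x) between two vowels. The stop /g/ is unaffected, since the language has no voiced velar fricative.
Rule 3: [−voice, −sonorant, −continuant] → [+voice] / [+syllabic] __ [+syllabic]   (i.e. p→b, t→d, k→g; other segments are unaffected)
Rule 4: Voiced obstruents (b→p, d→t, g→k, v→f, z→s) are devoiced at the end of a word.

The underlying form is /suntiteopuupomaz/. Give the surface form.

sundiseofuufomas

Rule 1 (post-nasal voicing): /t/ is a voiceless stop immediately after the nasal /n/, so it voices to [d]. /suntiteopuupomaz/ → sunditeopuupomaz.
Rule 2 (intervocalic spirantization): /t/ is a stop between vowels /i/ and /e/, so it spirantizes to the fricative [s]. /p/ is a stop between vowels /o/ and /u/, so it spirantizes to the fricative [f]. /p/ is a stop between vowels /u/ and /o/, so it spirantizes to the fricative [f]. /sunditeopuupomaz/ → sundiseofuufomaz.
Rule 3 (intervocalic voicing): no segment meets the environment; /sundiseofuufomaz/ is unchanged.
Rule 4 (final devoicing): /z/ is a voiced obstruent in word-final position, so it devoices to [s]. /sundiseofuufomaz/ → sundiseofuufomas.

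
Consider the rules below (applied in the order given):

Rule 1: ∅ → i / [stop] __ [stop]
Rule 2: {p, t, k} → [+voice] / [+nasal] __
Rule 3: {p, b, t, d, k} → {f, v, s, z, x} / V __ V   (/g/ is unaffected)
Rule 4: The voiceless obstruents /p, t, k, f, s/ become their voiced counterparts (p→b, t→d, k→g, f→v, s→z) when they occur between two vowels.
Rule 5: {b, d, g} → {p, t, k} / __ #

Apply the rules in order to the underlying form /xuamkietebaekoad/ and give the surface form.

xuamgiezevaexoat

Rule 1 (stop-cluster i-epenthesis): no segment meets the environment; /xuamkietebaekoad/ is unchanged.
Rule 2 (post-nasal voicing): /k/ is a voiceless stop immediately after the nasal /m/, so it voices to [g]. /xuamkietebaekoad/ → xuamgietebaekoad.
Rule 3 (intervocalic spirantization): /t/ is a stop between vowels /e/ and /e/, so it spirantizes to the fricative [s]. /b/ is a stop between vowels /e/ and /a/, so it spirantizes to the fricative [v]. /k/ is a stop between vowels /e/ and /o/, so it spirantizes to the fricative [x]. /xuamgietebaekoad/ → xuamgiesevaexoad.
Rule 4 (intervocalic voicing): /s/ is a voiceless obstruent between vowels /e/ and /e/, so it voices to [z]. /xuamgiesevaexoad/ → xuamgiezevaexoad.
Rule 5 (final devoicing): /d/ is a voiced stop in word-final position, so it devoices to [t]. /xuamgiezevaexoad/ → xuamgiezevaexoat.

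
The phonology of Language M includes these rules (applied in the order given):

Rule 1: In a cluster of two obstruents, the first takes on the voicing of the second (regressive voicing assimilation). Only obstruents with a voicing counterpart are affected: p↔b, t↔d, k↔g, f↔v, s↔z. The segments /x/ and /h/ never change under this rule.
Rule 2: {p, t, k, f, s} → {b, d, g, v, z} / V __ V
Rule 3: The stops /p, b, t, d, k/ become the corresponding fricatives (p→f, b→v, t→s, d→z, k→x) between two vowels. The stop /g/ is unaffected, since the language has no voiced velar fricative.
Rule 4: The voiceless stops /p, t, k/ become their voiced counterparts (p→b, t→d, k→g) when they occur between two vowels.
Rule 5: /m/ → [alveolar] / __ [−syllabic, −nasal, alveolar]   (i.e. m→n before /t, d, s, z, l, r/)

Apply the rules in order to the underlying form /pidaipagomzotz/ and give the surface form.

Rule 1 (regressive voicing assimilation): /t/ precedes the voiced obstruent /z/, so it voices to [d] by assimilation. /pidaipagomzotz/ → pidaipagomzodz.
Rule 2 (intervocalic voicing): /p/ is a voiceless obstruent between vowels /i/ and /a/, so it voices to [b]. /pidaipagomzodz/ → pidaibagomzodz.
Rule 3 (intervocalic spirantization): /d/ is a stop between vowels /i/ and /a/, so it spirantizes to the fricative [z]. /b/ is a stop between vowels /i/ and /a/, so it spirantizes to the fricative [v]. /pidaibagomzodz/ → pizaivagomzodz.
Rule 4 (intervocalic voicing): no segment meets the environment; /pizaivagomzodz/ is unchanged.
Rule 5 (nasal place assimilation): /m/ precedes the alveolar consonant /z/, so it assimilates in place to [n]. /pizaivagomzodz/ → pizaivagonzodz.

pizaivagonzodz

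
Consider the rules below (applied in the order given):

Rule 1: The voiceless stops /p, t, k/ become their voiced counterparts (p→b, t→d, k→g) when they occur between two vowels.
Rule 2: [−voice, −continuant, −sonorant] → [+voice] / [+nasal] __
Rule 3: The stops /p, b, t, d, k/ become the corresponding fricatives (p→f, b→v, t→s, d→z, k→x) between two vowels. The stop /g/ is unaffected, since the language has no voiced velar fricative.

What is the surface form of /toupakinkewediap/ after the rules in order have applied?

Rule 1 (intervocalic voicing): /p/ is a voiceless stop between vowels /u/ and /a/, so it voices to [b]. /k/ is a voiceless stop between vowels /a/ and /i/, so it voices to [g]. /toupakinkewediap/ → toubaginkewediap.
Rule 2 (post-nasal voicing): /k/ is a voiceless stop immediately after the nasal /n/, so it voices to [g]. /toubaginkewediap/ → toubagingewediap.
Rule 3 (intervocalic spirantization): /b/ is a stop between vowels /u/ and /a/, so it spirantizes to the fricative [v]. /d/ is a stop between vowels /e/ and /i/, so it spirantizes to the fricative [z]. /toubagingewediap/ → touvagingeweziap.

touvagingeweziap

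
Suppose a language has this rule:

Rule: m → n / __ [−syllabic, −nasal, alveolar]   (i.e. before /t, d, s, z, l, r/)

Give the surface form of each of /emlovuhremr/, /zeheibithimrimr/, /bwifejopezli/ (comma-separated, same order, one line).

enlovuhrenr, zeheibithinrinr, bwifejopezli

/emlovuhremr/: /m/ precedes the alveolar consonant /l/, so it assimilates in place to [n]. /m/ precedes the alveolar consonant /r/, so it assimilates in place to [n]. → [enlovuhrenr].
/zeheibithimrimr/: /m/ precedes the alveolar consonant /r/, so it assimilates in place to [n]. /m/ precedes the alveolar consonant /r/, so it assimilates in place to [n]. → [zeheibithinrinr].
/bwifejopezli/: the rule's environment is not met; surfaces unchanged as [bwifejopezli].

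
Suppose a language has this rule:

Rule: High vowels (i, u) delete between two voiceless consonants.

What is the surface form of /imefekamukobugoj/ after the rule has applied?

No segment of /imefekamukobugoj/ meets the structural description of the rule, so the form surfaces unchanged.

imefekamukobugoj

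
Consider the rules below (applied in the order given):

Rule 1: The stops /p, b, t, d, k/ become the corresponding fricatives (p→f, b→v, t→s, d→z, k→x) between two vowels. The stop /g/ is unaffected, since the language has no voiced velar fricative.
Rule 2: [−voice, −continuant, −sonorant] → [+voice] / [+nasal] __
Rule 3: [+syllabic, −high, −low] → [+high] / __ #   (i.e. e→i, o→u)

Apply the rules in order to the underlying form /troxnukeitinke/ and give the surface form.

troxnuxeisingi

Rule 1 (intervocalic spirantization): /k/ is a stop between vowels /u/ and /e/, so it spirantizes to the fricative [x]. /t/ is a stop between vowels /i/ and /i/, so it spirantizes to the fricative [s]. /troxnukeitinke/ → troxnuxeisinke.
Rule 2 (post-nasal voicing): /k/ is a voiceless stop immediately after the nasal /n/, so it voices to [g]. /troxnuxeisinke/ → troxnuxeisinge.
Rule 3 (final vowel raising): /e/ is a mid vowel in word-final position, so it raises to [i]. /troxnuxeisinge/ → troxnuxeisingi.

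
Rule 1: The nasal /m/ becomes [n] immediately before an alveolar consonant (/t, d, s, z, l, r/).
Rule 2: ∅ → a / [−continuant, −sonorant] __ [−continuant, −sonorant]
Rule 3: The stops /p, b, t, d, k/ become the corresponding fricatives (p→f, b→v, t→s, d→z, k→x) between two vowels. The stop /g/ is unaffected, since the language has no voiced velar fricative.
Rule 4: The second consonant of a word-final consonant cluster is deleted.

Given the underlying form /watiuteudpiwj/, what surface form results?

Rule 1 (nasal place assimilation): no segment meets the environment; /watiuteudpiwj/ is unchanged.
Rule 2 (stop-cluster a-epenthesis): /d/ and /p/ form a stop–stop cluster, so [a] is inserted between them. /watiuteudpiwj/ → watiuteudapiwj.
Rule 3 (intervocalic spirantization): /t/ is a stop between vowels /a/ and /i/, so it spirantizes to the fricative [s]. /t/ is a stop between vowels /u/ and /e/, so it spirantizes to the fricative [s]. /d/ is a stop between vowels /u/ and /a/, so it spirantizes to the fricative [z]. /p/ is a stop between vowels /a/ and /i/, so it spirantizes to the fricative [f]. /watiuteudapiwj/ → wasiuseuzafiwj.
Rule 4 (final cluster simplification): /j/ is the second consonant of a word-final cluster /wj/, so it deletes. /wasiuseuzafiwj/ → wasiuseuzafiw.

wasiuseuzafiw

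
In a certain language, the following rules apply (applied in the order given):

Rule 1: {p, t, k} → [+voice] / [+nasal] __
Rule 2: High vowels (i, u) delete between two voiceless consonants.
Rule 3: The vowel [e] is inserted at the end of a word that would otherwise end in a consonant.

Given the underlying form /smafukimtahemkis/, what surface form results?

Rule 1 (post-nasal voicing): /t/ is a voiceless stop immediately after the nasal /m/, so it voices to [d]. /k/ is a voiceless stop immediately after the nasal /m/, so it voices to [g]. /smafukimtahemkis/ → smafukimdahemgis.
Rule 2 (high vowel syncope): /u/ is a high vowel flanked by voiceless consonants /f/ and /k/, so it deletes. /smafukimdahemgis/ → smafkimdahemgis.
Rule 3 (final e-epenthesis): the form ends in the consonant /s/, so [e] is inserted word-finally. /smafkimdahemgis/ → smafkimdahemgise.

smafkimdahemgise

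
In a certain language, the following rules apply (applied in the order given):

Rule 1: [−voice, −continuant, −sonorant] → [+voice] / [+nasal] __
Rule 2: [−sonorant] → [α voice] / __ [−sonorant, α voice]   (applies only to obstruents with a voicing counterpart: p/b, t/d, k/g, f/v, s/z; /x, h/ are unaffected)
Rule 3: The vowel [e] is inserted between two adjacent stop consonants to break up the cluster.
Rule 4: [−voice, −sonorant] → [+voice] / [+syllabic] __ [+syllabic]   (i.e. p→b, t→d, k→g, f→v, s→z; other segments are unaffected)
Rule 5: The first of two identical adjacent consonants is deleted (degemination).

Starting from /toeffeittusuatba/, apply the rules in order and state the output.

Rule 1 (post-nasal voicing): no segment meets the environment; /toeffeittusuatba/ is unchanged.
Rule 2 (regressive voicing assimilation): /t/ precedes the voiced obstruent /b/, so it voices to [d] by assimilation. /toeffeittusuatba/ → toeffeittusuadba.
Rule 3 (stop-cluster e-epenthesis): /t/ and /t/ form a stop–stop cluster, so [e] is inserted between them. /d/ and /b/ form a stop–stop cluster, so [e] is inserted between them. /toeffeittusuadba/ → toeffeitetusuadeba.
Rule 4 (intervocalic voicing): /t/ is a voiceless obstruent between vowels /i/ and /e/, so it voices to [d]. /t/ is a voiceless obstruent between vowels /e/ and /u/, so it voices to [d]. /s/ is a voiceless obstruent between vowels /u/ and /u/, so it voices to [z]. /toeffeitetusuadeba/ → toeffeideduzuadeba.
Rule 5 (degemination): /ff/ is a geminate; the first /f/ deletes. /toeffeideduzuadeba/ → toefeideduzuadeba.

toefeideduzuadeba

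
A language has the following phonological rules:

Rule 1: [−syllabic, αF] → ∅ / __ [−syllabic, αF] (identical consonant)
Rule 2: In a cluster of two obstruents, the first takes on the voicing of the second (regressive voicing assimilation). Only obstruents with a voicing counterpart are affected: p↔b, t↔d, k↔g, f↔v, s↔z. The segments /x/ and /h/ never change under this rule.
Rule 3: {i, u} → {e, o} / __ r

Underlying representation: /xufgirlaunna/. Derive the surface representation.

Rule 1 (degemination): /nn/ is a geminate; the first /n/ deletes. /xufgirlaunna/ → xufgirlauna.
Rule 2 (regressive voicing assimilation): /f/ precedes the voiced obstruent /g/, so it voices to [v] by assimilation. /xufgirlauna/ → xuvgirlauna.
Rule 3 (pre-rhotic lowering): /i/ is a high vowel immediately before /r/, so it lowers to [e]. /xuvgirlauna/ → xuvgerlauna.

xuvgerlauna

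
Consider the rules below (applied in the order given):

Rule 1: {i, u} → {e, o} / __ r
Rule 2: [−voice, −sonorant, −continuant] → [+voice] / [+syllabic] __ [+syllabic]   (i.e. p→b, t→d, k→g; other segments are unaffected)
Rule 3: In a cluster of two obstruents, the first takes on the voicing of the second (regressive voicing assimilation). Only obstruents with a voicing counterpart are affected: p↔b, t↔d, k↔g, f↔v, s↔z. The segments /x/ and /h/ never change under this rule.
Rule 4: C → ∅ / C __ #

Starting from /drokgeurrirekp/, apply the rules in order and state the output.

Rule 1 (pre-rhotic lowering): /u/ is a high vowel immediately before /r/, so it lowers to [o]. /i/ is a high vowel immediately before /r/, so it lowers to [e]. /drokgeurrirekp/ → drokgeorrerekp.
Rule 2 (intervocalic voicing): no segment meets the environment; /drokgeorrerekp/ is unchanged.
Rule 3 (regressive voicing assimilation): /k/ precedes the voiced obstruent /g/, so it voices to [g] by assimilation. /drokgeorrerekp/ → droggeorrerekp.
Rule 4 (final cluster simplification): /p/ is the second consonant of a word-final cluster /kp/, so it deletes. /droggeorrerekp/ → droggeorrerek.

droggeorrerek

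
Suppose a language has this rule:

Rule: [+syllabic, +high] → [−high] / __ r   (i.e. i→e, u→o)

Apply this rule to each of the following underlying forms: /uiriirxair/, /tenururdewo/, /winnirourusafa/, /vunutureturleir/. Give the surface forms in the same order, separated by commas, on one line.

uerierxaer, tenorordewo, winneroorusafa, vunutoretorleer

/uiriirxair/: /i/ is a high vowel immediately before /r/, so it lowers to [e]. /i/ is a high vowel immediately before /r/, so it lowers to [e]. /i/ is a high vowel immediately before /r/, so it lowers to [e]. → [uerierxaer].
/tenururdewo/: /u/ is a high vowel immediately before /r/, so it lowers to [o]. /u/ is a high vowel immediately before /r/, so it lowers to [o]. → [tenorordewo].
/winnirourusafa/: /i/ is a high vowel immediately before /r/, so it lowers to [e]. /u/ is a high vowel immediately before /r/, so it lowers to [o]. → [winneroorusafa].
/vunutureturleir/: /u/ is a high vowel immediately before /r/, so it lowers to [o]. /u/ is a high vowel immediately before /r/, so it lowers to [o]. /i/ is a high vowel immediately before /r/, so it lowers to [e]. → [vunutoretorleer].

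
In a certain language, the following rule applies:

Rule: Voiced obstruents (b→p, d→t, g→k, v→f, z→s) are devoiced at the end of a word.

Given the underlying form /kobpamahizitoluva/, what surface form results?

kobpamahizitoluva

No segment of /kobpamahizitoluva/ meets the structural description of the rule, so the form surfaces unchanged.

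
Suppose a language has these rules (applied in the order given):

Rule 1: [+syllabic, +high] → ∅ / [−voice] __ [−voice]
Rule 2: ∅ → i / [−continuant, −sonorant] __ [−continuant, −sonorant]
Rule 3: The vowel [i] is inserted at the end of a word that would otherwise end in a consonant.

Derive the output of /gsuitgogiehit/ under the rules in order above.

gsuitigogiehti

Rule 1 (high vowel syncope): /i/ is a high vowel flanked by voiceless consonants /h/ and /t/, so it deletes. /gsuitgogiehit/ → gsuitgogieht.
Rule 2 (stop-cluster i-epenthesis): /t/ and /g/ form a stop–stop cluster, so [i] is inserted between them. /gsuitgogieht/ → gsuitigogieht.
Rule 3 (final i-epenthesis): the form ends in the consonant /t/, so [i] is inserted word-finally. /gsuitigogieht/ → gsuitigogiehti.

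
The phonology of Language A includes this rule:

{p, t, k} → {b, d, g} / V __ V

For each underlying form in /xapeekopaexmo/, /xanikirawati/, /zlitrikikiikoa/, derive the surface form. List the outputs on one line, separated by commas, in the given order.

xabeegobaexmo, xanigirawadi, zlitrigigiigoa

/xapeekopaexmo/: /p/ is a voiceless stop between vowels /a/ and /e/, so it voices to [b]. /k/ is a voiceless stop between vowels /e/ and /o/, so it voices to [g]. /p/ is a voiceless stop between vowels /o/ and /a/, so it voices to [b]. → [xabeegobaexmo].
/xanikirawati/: /k/ is a voiceless stop between vowels /i/ and /i/, so it voices to [g]. /t/ is a voiceless stop between vowels /a/ and /i/, so it voices to [d]. → [xanigirawadi].
/zlitrikikiikoa/: /k/ is a voiceless stop between vowels /i/ and /i/, so it voices to [g]. /k/ is a voiceless stop between vowels /i/ and /i/, so it voices to [g]. /k/ is a voiceless stop between vowels /i/ and /o/, so it voices to [g]. → [zlitrigigiigoa].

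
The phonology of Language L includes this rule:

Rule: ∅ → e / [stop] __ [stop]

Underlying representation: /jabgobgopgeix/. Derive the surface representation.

/b/ and /g/ form a stop–stop cluster, so [e] is inserted between them.
/b/ and /g/ form a stop–stop cluster, so [e] is inserted between them.
/p/ and /g/ form a stop–stop cluster, so [e] is inserted between them.
Surface form: [jabegobegopegeix].

jabegobegopegeix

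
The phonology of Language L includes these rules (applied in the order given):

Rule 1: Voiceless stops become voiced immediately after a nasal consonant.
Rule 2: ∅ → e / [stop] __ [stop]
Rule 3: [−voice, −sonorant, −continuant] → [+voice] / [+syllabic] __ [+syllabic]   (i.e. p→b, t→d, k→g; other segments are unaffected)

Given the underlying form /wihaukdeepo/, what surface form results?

wihaugedeebo

Rule 1 (post-nasal voicing): no segment meets the environment; /wihaukdeepo/ is unchanged.
Rule 2 (stop-cluster e-epenthesis): /k/ and /d/ form a stop–stop cluster, so [e] is inserted between them. /wihaukdeepo/ → wihaukedeepo.
Rule 3 (intervocalic voicing): /k/ is a voiceless stop between vowels /u/ and /e/, so it voices to [g]. /p/ is a voiceless stop between vowels /e/ and /o/, so it voices to [b]. /wihaukedeepo/ → wihaugedeebo.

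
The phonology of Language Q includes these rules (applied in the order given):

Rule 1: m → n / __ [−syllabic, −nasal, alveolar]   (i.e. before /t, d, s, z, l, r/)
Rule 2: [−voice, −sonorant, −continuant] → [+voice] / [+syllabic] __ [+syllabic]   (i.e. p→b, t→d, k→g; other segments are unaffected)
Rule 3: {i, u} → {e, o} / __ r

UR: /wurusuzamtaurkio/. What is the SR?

Rule 1 (nasal place assimilation): /m/ precedes the alveolar consonant /t/, so it assimilates in place to [n]. /wurusuzamtaurkio/ → wurusuzantaurkio.
Rule 2 (intervocalic voicing): no segment meets the environment; /wurusuzantaurkio/ is unchanged.
Rule 3 (pre-rhotic lowering): /u/ is a high vowel immediately before /r/, so it lowers to [o]. /u/ is a high vowel immediately before /r/, so it lowers to [o]. /wurusuzantaurkio/ → worusuzantaorkio.

worusuzantaorkio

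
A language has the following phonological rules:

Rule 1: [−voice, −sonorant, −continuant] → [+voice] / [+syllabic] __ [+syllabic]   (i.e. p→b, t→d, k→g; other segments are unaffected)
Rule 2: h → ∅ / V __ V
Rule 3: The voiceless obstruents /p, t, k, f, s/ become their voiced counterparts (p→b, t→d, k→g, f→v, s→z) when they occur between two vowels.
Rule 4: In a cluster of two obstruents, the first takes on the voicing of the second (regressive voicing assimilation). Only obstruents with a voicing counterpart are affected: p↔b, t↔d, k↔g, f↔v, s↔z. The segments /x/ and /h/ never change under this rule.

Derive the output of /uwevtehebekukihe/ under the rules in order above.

uwefteebegugie

Rule 1 (intervocalic voicing): /k/ is a voiceless stop between vowels /e/ and /u/, so it voices to [g]. /k/ is a voiceless stop between vowels /u/ and /i/, so it voices to [g]. /uwevtehebekukihe/ → uwevtehebegugihe.
Rule 2 (intervocalic h-deletion): /h/ occurs between vowels /e/ and /e/, so it deletes. /h/ occurs between vowels /i/ and /e/, so it deletes. /uwevtehebegugihe/ → uwevteebegugie.
Rule 3 (intervocalic voicing): no segment meets the environment; /uwevteebegugie/ is unchanged.
Rule 4 (regressive voicing assimilation): /v/ precedes the voiceless obstruent /t/, so it devoices to [f] by assimilation. /uwevteebegugie/ → uwefteebegugie.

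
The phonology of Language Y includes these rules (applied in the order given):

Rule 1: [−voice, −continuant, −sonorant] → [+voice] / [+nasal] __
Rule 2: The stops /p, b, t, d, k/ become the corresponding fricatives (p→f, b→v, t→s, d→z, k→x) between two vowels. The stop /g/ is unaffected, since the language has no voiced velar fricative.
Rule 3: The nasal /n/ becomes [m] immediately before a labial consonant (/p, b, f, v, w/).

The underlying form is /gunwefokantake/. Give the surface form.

gumwefoxandaxe

Rule 1 (post-nasal voicing): /t/ is a voiceless stop immediately after the nasal /n/, so it voices to [d]. /gunwefokantake/ → gunwefokandake.
Rule 2 (intervocalic spirantization): /k/ is a stop between vowels /o/ and /a/, so it spirantizes to the fricative [x]. /k/ is a stop between vowels /a/ and /e/, so it spirantizes to the fricative [x]. /gunwefokandake/ → gunwefoxandaxe.
Rule 3 (nasal place assimilation): /n/ precedes the labial consonant /w/, so it assimilates in place to [m]. /gunwefoxandaxe/ → gumwefoxandaxe.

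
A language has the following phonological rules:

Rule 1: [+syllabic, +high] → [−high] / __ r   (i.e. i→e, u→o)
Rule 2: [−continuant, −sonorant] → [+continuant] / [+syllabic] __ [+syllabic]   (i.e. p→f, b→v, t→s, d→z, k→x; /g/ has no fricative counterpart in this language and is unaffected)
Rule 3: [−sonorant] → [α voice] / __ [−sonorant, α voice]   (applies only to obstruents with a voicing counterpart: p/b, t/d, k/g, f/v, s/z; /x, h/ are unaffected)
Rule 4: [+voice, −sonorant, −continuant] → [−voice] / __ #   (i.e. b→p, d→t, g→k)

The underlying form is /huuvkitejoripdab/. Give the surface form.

Rule 1 (pre-rhotic lowering): no segment meets the environment; /huuvkitejoripdab/ is unchanged.
Rule 2 (intervocalic spirantization): /t/ is a stop between vowels /i/ and /e/, so it spirantizes to the fricative [s]. /huuvkitejoripdab/ → huuvkisejoripdab.
Rule 3 (regressive voicing assimilation): /v/ precedes the voiceless obstruent /k/, so it devoices to [f] by assimilation. /p/ precedes the voiced obstruent /d/, so it voices to [b] by assimilation. /huuvkisejoripdab/ → huufkisejoribdab.
Rule 4 (final devoicing): /b/ is a voiced stop in word-final position, so it devoices to [p]. /huufkisejoribdab/ → huufkisejoribdap.

huufkisejoribdap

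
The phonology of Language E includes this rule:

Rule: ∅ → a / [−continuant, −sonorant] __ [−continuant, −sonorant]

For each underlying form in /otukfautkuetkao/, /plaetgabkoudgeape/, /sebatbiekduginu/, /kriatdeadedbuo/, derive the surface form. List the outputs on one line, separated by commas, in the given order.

/otukfautkuetkao/: /t/ and /k/ form a stop–stop cluster, so [a] is inserted between them. /t/ and /k/ form a stop–stop cluster, so [a] is inserted between them. → [otukfautakuetakao].
/plaetgabkoudgeape/: /t/ and /g/ form a stop–stop cluster, so [a] is inserted between them. /b/ and /k/ form a stop–stop cluster, so [a] is inserted between them. /d/ and /g/ form a stop–stop cluster, so [a] is inserted between them. → [plaetagabakoudageape].
/sebatbiekduginu/: /t/ and /b/ form a stop–stop cluster, so [a] is inserted between them. /k/ and /d/ form a stop–stop cluster, so [a] is inserted between them. → [sebatabiekaduginu].
/kriatdeadedbuo/: /t/ and /d/ form a stop–stop cluster, so [a] is inserted between them. /d/ and /b/ form a stop–stop cluster, so [a] is inserted between them. → [kriatadeadedabuo].

otukfautakuetakao, plaetagabakoudageape, sebatabiekaduginu, kriatadeadedabuo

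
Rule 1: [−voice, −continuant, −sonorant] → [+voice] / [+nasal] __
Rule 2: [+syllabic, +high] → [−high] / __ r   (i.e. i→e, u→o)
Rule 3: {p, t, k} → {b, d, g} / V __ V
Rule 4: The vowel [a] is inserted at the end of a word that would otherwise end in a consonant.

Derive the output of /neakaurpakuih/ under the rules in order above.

Rule 1 (post-nasal voicing): no segment meets the environment; /neakaurpakuih/ is unchanged.
Rule 2 (pre-rhotic lowering): /u/ is a high vowel immediately before /r/, so it lowers to [o]. /neakaurpakuih/ → neakaorpakuih.
Rule 3 (intervocalic voicing): /k/ is a voiceless stop between vowels /a/ and /a/, so it voices to [g]. /k/ is a voiceless stop between vowels /a/ and /u/, so it voices to [g]. /neakaorpakuih/ → neagaorpaguih.
Rule 4 (final a-epenthesis): the form ends in the consonant /h/, so [a] is inserted word-finally. /neagaorpaguih/ → neagaorpaguiha.

neagaorpaguiha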